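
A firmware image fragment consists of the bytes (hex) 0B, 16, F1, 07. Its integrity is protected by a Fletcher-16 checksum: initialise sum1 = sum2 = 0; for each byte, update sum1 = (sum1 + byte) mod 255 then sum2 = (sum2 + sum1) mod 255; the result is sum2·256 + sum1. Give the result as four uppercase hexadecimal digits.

Running sums (mod 255):
  after byte 0 (0B): sum1=11, sum2=11
  after byte 1 (16): sum1=33, sum2=44
  after byte 2 (F1): sum1=19, sum2=63
  after byte 3 (07): sum1=26, sum2=89
Checksum = sum2·256 + sum1 = 89·256 + 26 = 22810 = 0x591A.

591A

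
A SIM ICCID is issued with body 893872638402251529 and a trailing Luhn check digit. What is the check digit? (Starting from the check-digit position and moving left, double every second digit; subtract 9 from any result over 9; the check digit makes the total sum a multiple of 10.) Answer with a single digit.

4

Partial digits right→left: 9 2 5 1 5 2 2 0 4 8 3 6 2 7 8 3 9 8
Double every second digit counting from the check-digit position (so the 1st, 3rd, 5th, ... of the partial from the right).
  doubled (with −9 where >9): 9 1 1 4 8 6 4 7 9 → sum 49
  kept as-is: 2 1 2 0 8 6 7 3 8 → sum 37
Total = 49 + 37 = 86.
Check digit = (10 − (86 mod 10)) mod 10 = 4.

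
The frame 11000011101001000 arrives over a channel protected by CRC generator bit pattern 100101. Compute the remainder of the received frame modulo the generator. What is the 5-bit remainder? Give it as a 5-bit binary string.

Modulo-2 division of 11000011101001000 by 100101:
  pos 0: 110000 XOR 100101 = 010101
  pos 1: 101011 XOR 100101 = 001110
  pos 3: 111011 XOR 100101 = 011110
  pos 4: 111100 XOR 100101 = 011001
  pos 5: 110011 XOR 100101 = 010110
  pos 6: 101100 XOR 100101 = 001001
  pos 8: 100101 XOR 100101 = 000000
Remainder = 00000 (zero — the frame passes the CRC check).

00000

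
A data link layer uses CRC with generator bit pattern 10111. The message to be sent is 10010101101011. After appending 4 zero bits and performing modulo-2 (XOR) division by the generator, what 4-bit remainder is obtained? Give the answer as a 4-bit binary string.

Append 4 zeros: 100101011010110000. Divide by 10111 (XOR where the leading bit is 1):
  pos 0: 10010 XOR 10111 = 00101
  pos 2: 10110 XOR 10111 = 00001
  pos 6: 11101 XOR 10111 = 01010
  pos 7: 10100 XOR 10111 = 00011
  pos 10: 11110 XOR 10111 = 01001
  pos 11: 10010 XOR 10111 = 00101
  pos 13: 10100 XOR 10111 = 00011
Remainder (last 4 bits) = 0011. This is the CRC / FCS.

0011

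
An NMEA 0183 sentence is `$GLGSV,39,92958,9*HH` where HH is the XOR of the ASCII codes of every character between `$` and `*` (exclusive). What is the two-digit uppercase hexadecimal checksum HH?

69

XOR the ASCII codes of the payload characters:
  'G' = 0x47 → acc = 0x47
  'L' = 0x4C → acc = 0x0B
  'G' = 0x47 → acc = 0x4C
  'S' = 0x53 → acc = 0x1F
  'V' = 0x56 → acc = 0x49
  ',' = 0x2C → acc = 0x65
  '3' = 0x33 → acc = 0x56
  '9' = 0x39 → acc = 0x6F
  ',' = 0x2C → acc = 0x43
  '9' = 0x39 → acc = 0x7A
  '2' = 0x32 → acc = 0x48
  '9' = 0x39 → acc = 0x71
  '5' = 0x35 → acc = 0x44
  '8' = 0x38 → acc = 0x7C
  ',' = 0x2C → acc = 0x50
  '9' = 0x39 → acc = 0x69
Checksum = 0x69.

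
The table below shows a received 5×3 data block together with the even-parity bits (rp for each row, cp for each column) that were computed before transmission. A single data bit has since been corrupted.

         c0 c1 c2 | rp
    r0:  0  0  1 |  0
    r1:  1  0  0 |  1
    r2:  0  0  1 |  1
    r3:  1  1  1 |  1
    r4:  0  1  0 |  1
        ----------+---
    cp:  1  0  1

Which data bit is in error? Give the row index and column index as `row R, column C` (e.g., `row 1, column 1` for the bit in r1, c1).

row 0, column 0

Recompute each row's even parity and compare to rp:
  r0: data parity 1, sent rp 0 → mismatch
  r1: data parity 1, sent rp 1 → ok
  r2: data parity 1, sent rp 1 → ok
  r3: data parity 1, sent rp 1 → ok
  r4: data parity 1, sent rp 1 → ok
Recompute each column's even parity and compare to cp:
  c0: data parity 0, sent cp 1 → mismatch
  c1: data parity 0, sent cp 0 → ok
  c2: data parity 1, sent cp 1 → ok
Exactly one row (r0) and one column (c0) fail → the flipped bit is at their intersection.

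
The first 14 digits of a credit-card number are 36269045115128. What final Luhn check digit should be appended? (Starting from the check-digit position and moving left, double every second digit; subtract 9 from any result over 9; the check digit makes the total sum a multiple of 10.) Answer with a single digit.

6

Partial digits right→left: 8 2 1 5 1 1 5 4 0 9 6 2 6 3
Double every second digit counting from the check-digit position (so the 1st, 3rd, 5th, ... of the partial from the right).
  doubled (with −9 where >9): 7 2 2 1 0 3 3 → sum 18
  kept as-is: 2 5 1 4 9 2 3 → sum 26
Total = 18 + 26 = 44.
Check digit = (10 − (44 mod 10)) mod 10 = 6.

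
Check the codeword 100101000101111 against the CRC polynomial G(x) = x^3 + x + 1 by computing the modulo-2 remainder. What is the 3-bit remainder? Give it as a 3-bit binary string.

000

Modulo-2 division of 100101000101111 by 1011:
  pos 0: 1001 XOR 1011 = 0010
  pos 2: 1001 XOR 1011 = 0010
  pos 4: 1000 XOR 1011 = 0011
  pos 6: 1101 XOR 1011 = 0110
  pos 7: 1100 XOR 1011 = 0111
  pos 8: 1111 XOR 1011 = 0100
  pos 9: 1001 XOR 1011 = 0010
  pos 11: 1011 XOR 1011 = 0000
Remainder = 000 (zero — the frame passes the CRC check).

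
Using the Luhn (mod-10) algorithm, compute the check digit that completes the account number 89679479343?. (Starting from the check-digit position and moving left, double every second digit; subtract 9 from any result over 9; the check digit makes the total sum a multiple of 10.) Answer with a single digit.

Partial digits right→left: 3 4 3 9 7 4 9 7 6 9 8
Double every second digit counting from the check-digit position (so the 1st, 3rd, 5th, ... of the partial from the right).
  doubled (with −9 where >9): 6 6 5 9 3 7 → sum 36
  kept as-is: 4 9 4 7 9 → sum 33
Total = 36 + 33 = 69.
Check digit = (10 − (69 mod 10)) mod 10 = 1.

1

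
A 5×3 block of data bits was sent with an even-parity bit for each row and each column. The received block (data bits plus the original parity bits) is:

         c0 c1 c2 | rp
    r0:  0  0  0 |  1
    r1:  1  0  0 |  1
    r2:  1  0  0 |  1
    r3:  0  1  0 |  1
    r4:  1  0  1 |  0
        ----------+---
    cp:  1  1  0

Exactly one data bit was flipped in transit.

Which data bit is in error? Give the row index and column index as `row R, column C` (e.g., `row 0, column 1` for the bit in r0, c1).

Recompute each row's even parity and compare to rp:
  r0: data parity 0, sent rp 1 → mismatch
  r1: data parity 1, sent rp 1 → ok
  r2: data parity 1, sent rp 1 → ok
  r3: data parity 1, sent rp 1 → ok
  r4: data parity 0, sent rp 0 → ok
Recompute each column's even parity and compare to cp:
  c0: data parity 1, sent cp 1 → ok
  c1: data parity 1, sent cp 1 → ok
  c2: data parity 1, sent cp 0 → mismatch
Exactly one row (r0) and one column (c2) fail → the flipped bit is at their intersection.

row 0, column 2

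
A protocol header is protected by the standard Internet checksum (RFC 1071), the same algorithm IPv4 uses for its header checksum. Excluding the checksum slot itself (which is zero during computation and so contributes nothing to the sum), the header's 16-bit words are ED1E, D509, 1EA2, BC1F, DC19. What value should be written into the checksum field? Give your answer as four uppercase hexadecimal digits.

One's-complement addition (fold any carry out of bit 15 back into bit 0):
  0xED1E + 0xD509 = 0x1C227 → wrap carry → 0xC228
  0xC228 + 0x1EA2 = 0x0E0CA
  0xE0CA + 0xBC1F = 0x19CE9 → wrap carry → 0x9CEA
  0x9CEA + 0xDC19 = 0x17903 → wrap carry → 0x7904
One's-complement sum = 0x7904.
Checksum = ~0x7904 & 0xFFFF = 0x86FB.

86FB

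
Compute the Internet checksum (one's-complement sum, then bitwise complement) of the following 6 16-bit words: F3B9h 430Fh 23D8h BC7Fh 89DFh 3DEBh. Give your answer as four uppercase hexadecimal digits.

One's-complement addition (fold any carry out of bit 15 back into bit 0):
  0xF3B9 + 0x430F = 0x136C8 → wrap carry → 0x36C9
  0x36C9 + 0x23D8 = 0x05AA1
  0x5AA1 + 0xBC7F = 0x11720 → wrap carry → 0x1721
  0x1721 + 0x89DF = 0x0A100
  0xA100 + 0x3DEB = 0x0DEEB
One's-complement sum = 0xDEEB.
Checksum = ~0xDEEB & 0xFFFF = 0x2114.

2114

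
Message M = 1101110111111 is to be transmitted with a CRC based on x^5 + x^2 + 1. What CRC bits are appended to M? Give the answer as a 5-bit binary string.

11010

Append 5 zeros: 110111011111100000. Divide by 100101 (XOR where the leading bit is 1):
  pos 0: 110111 XOR 100101 = 010010
  pos 1: 100100 XOR 100101 = 000001
  pos 6: 111111 XOR 100101 = 011010
  pos 7: 110101 XOR 100101 = 010000
  pos 8: 100000 XOR 100101 = 000101
  pos 11: 101000 XOR 100101 = 001101
Remainder (last 5 bits) = 11010. This is the CRC / FCS.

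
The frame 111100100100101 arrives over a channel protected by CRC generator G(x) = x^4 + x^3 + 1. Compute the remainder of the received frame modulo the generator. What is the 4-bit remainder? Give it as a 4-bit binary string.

Modulo-2 division of 111100100100101 by 11001:
  pos 0: 11110 XOR 11001 = 00111
  pos 2: 11101 XOR 11001 = 00100
  pos 4: 10000 XOR 11001 = 01001
  pos 5: 10011 XOR 11001 = 01010
  pos 6: 10100 XOR 11001 = 01101
  pos 7: 11010 XOR 11001 = 00011
  pos 10: 11101 XOR 11001 = 00100
Remainder = 0100 (nonzero — an error is detected).

0100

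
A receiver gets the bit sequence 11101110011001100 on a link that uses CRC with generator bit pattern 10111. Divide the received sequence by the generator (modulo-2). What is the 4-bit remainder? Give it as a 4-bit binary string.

Modulo-2 division of 11101110011001100 by 10111:
  pos 0: 11101 XOR 10111 = 01010
  pos 1: 10101 XOR 10111 = 00010
  pos 4: 10100 XOR 10111 = 00011
  pos 7: 11110 XOR 10111 = 01001
  pos 8: 10010 XOR 10111 = 00101
  pos 10: 10111 XOR 10111 = 00000
Remainder = 0000 (zero — the frame passes the CRC check).

0000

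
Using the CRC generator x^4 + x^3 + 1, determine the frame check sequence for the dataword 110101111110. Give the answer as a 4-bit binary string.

Append 4 zeros: 1101011111100000. Divide by 11001 (XOR where the leading bit is 1):
  pos 0: 11010 XOR 11001 = 00011
  pos 3: 11111 XOR 11001 = 00110
  pos 5: 11011 XOR 11001 = 00010
  pos 8: 10100 XOR 11001 = 01101
  pos 9: 11010 XOR 11001 = 00011
Remainder (last 4 bits) = 1100. This is the CRC / FCS.

1100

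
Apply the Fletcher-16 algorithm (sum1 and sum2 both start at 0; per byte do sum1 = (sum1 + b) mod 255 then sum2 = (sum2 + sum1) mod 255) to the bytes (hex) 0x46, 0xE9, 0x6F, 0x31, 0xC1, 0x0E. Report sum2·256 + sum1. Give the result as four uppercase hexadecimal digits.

Running sums (mod 255):
  after byte 0 (0x46): sum1=70, sum2=70
  after byte 1 (0xE9): sum1=48, sum2=118
  after byte 2 (0x6F): sum1=159, sum2=22
  after byte 3 (0x31): sum1=208, sum2=230
  after byte 4 (0xC1): sum1=146, sum2=121
  after byte 5 (0x0E): sum1=160, sum2=26
Checksum = sum2·256 + sum1 = 26·256 + 160 = 6816 = 0x1AA0.

1AA0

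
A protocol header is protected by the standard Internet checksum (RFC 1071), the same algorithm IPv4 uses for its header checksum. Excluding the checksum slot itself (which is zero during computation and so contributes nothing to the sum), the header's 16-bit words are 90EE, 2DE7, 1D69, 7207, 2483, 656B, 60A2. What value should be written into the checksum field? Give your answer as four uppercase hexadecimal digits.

C728

One's-complement addition (fold any carry out of bit 15 back into bit 0):
  0x90EE + 0x2DE7 = 0x0BED5
  0xBED5 + 0x1D69 = 0x0DC3E
  0xDC3E + 0x7207 = 0x14E45 → wrap carry → 0x4E46
  0x4E46 + 0x2483 = 0x072C9
  0x72C9 + 0x656B = 0x0D834
  0xD834 + 0x60A2 = 0x138D6 → wrap carry → 0x38D7
One's-complement sum = 0x38D7.
Checksum = ~0x38D7 & 0xFFFF = 0xC728.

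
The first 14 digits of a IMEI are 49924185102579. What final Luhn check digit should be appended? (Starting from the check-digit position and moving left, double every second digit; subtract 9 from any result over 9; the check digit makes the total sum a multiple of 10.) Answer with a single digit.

9

Partial digits right→left: 9 7 5 2 0 1 5 8 1 4 2 9 9 4
Double every second digit counting from the check-digit position (so the 1st, 3rd, 5th, ... of the partial from the right).
  doubled (with −9 where >9): 9 1 0 1 2 4 9 → sum 26
  kept as-is: 7 2 1 8 4 9 4 → sum 35
Total = 26 + 35 = 61.
Check digit = (10 − (61 mod 10)) mod 10 = 9.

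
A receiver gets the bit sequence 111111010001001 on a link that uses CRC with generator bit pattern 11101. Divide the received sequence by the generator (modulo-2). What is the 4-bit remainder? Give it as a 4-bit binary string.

Modulo-2 division of 111111010001001 by 11101:
  pos 0: 11111 XOR 11101 = 00010
  pos 3: 10101 XOR 11101 = 01000
  pos 4: 10000 XOR 11101 = 01101
  pos 5: 11010 XOR 11101 = 00111
  pos 7: 11101 XOR 11101 = 00000
Remainder = 0001 (nonzero — an error is detected).

0001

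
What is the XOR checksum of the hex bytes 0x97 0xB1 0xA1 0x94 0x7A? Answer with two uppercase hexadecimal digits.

XOR the bytes together:
  start with 0x97
  0x97 ⊕ 0xB1 = 0x26
  0x26 ⊕ 0xA1 = 0x87
  0x87 ⊕ 0x94 = 0x13
  0x13 ⊕ 0x7A = 0x69

69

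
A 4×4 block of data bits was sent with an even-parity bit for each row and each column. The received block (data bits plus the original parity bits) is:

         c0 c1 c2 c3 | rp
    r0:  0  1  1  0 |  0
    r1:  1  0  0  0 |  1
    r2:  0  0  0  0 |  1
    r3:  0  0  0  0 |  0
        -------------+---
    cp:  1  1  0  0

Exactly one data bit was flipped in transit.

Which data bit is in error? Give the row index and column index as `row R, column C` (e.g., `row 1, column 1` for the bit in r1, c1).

Recompute each row's even parity and compare to rp:
  r0: data parity 0, sent rp 0 → ok
  r1: data parity 1, sent rp 1 → ok
  r2: data parity 0, sent rp 1 → mismatch
  r3: data parity 0, sent rp 0 → ok
Recompute each column's even parity and compare to cp:
  c0: data parity 1, sent cp 1 → ok
  c1: data parity 1, sent cp 1 → ok
  c2: data parity 1, sent cp 0 → mismatch
  c3: data parity 0, sent cp 0 → ok
Exactly one row (r2) and one column (c2) fail → the flipped bit is at their intersection.

row 2, column 2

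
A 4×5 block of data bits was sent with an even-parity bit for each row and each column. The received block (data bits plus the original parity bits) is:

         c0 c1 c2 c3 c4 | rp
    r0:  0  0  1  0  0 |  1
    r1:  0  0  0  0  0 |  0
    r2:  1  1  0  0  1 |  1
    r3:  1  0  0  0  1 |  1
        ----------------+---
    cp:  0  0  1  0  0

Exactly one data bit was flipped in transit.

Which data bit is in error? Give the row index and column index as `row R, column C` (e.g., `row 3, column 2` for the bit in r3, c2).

row 3, column 1

Recompute each row's even parity and compare to rp:
  r0: data parity 1, sent rp 1 → ok
  r1: data parity 0, sent rp 0 → ok
  r2: data parity 1, sent rp 1 → ok
  r3: data parity 0, sent rp 1 → mismatch
Recompute each column's even parity and compare to cp:
  c0: data parity 0, sent cp 0 → ok
  c1: data parity 1, sent cp 0 → mismatch
  c2: data parity 1, sent cp 1 → ok
  c3: data parity 0, sent cp 0 → ok
  c4: data parity 0, sent cp 0 → ok
Exactly one row (r3) and one column (c1) fail → the flipped bit is at their intersection.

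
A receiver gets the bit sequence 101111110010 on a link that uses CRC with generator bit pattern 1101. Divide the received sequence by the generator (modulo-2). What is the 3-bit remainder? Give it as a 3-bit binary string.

Modulo-2 division of 101111110010 by 1101:
  pos 0: 1011 XOR 1101 = 0110
  pos 1: 1101 XOR 1101 = 0000
  pos 5: 1110 XOR 1101 = 0011
  pos 7: 1101 XOR 1101 = 0000
Remainder = 000 (zero — the frame passes the CRC check).

000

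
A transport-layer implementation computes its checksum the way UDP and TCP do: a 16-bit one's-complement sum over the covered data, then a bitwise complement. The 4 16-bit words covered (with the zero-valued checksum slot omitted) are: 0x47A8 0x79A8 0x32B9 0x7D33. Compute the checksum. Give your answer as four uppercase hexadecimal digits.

8EC2

One's-complement addition (fold any carry out of bit 15 back into bit 0):
  0x47A8 + 0x79A8 = 0x0C150
  0xC150 + 0x32B9 = 0x0F409
  0xF409 + 0x7D33 = 0x1713C → wrap carry → 0x713D
One's-complement sum = 0x713D.
Checksum = ~0x713D & 0xFFFF = 0x8EC2.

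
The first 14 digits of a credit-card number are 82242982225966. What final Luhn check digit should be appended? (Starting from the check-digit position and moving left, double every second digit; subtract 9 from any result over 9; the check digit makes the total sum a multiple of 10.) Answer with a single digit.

Partial digits right→left: 6 6 9 5 2 2 2 8 9 2 4 2 2 8
Double every second digit counting from the check-digit position (so the 1st, 3rd, 5th, ... of the partial from the right).
  doubled (with −9 where >9): 3 9 4 4 9 8 4 → sum 41
  kept as-is: 6 5 2 8 2 2 8 → sum 33
Total = 41 + 33 = 74.
Check digit = (10 − (74 mod 10)) mod 10 = 6.

6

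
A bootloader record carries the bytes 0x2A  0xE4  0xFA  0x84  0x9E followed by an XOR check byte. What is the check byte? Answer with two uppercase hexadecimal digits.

XOR the bytes together:
  start with 0x2A
  0x2A ⊕ 0xE4 = 0xCE
  0xCE ⊕ 0xFA = 0x34
  0x34 ⊕ 0x84 = 0xB0
  0xB0 ⊕ 0x9E = 0x2E

2E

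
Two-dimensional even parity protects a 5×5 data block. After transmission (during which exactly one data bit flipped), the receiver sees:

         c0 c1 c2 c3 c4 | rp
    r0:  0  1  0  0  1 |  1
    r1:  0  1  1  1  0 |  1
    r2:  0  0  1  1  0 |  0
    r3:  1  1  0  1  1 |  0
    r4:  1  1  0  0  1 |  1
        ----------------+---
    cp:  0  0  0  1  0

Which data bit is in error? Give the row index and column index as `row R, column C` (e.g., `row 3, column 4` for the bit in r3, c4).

Recompute each row's even parity and compare to rp:
  r0: data parity 0, sent rp 1 → mismatch
  r1: data parity 1, sent rp 1 → ok
  r2: data parity 0, sent rp 0 → ok
  r3: data parity 0, sent rp 0 → ok
  r4: data parity 1, sent rp 1 → ok
Recompute each column's even parity and compare to cp:
  c0: data parity 0, sent cp 0 → ok
  c1: data parity 0, sent cp 0 → ok
  c2: data parity 0, sent cp 0 → ok
  c3: data parity 1, sent cp 1 → ok
  c4: data parity 1, sent cp 0 → mismatch
Exactly one row (r0) and one column (c4) fail → the flipped bit is at their intersection.

row 0, column 4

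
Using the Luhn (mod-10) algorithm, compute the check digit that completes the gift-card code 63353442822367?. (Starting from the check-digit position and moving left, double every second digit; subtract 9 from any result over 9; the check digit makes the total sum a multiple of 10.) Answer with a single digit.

4

Partial digits right→left: 7 6 3 2 2 8 2 4 4 3 5 3 3 6
Double every second digit counting from the check-digit position (so the 1st, 3rd, 5th, ... of the partial from the right).
  doubled (with −9 where >9): 5 6 4 4 8 1 6 → sum 34
  kept as-is: 6 2 8 4 3 3 6 → sum 32
Total = 34 + 32 = 66.
Check digit = (10 − (66 mod 10)) mod 10 = 4.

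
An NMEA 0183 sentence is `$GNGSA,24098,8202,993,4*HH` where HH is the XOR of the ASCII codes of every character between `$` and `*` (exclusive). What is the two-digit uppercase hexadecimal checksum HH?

XOR the ASCII codes of the payload characters:
  'G' = 0x47 → acc = 0x47
  'N' = 0x4E → acc = 0x09
  'G' = 0x47 → acc = 0x4E
  'S' = 0x53 → acc = 0x1D
  'A' = 0x41 → acc = 0x5C
  ',' = 0x2C → acc = 0x70
  '2' = 0x32 → acc = 0x42
  '4' = 0x34 → acc = 0x76
  '0' = 0x30 → acc = 0x46
  '9' = 0x39 → acc = 0x7F
  '8' = 0x38 → acc = 0x47
  ',' = 0x2C → acc = 0x6B
  '8' = 0x38 → acc = 0x53
  '2' = 0x32 → acc = 0x61
  '0' = 0x30 → acc = 0x51
  '2' = 0x32 → acc = 0x63
  ',' = 0x2C → acc = 0x4F
  '9' = 0x39 → acc = 0x76
  '9' = 0x39 → acc = 0x4F
  '3' = 0x33 → acc = 0x7C
  ',' = 0x2C → acc = 0x50
  '4' = 0x34 → acc = 0x64
Checksum = 0x64.

64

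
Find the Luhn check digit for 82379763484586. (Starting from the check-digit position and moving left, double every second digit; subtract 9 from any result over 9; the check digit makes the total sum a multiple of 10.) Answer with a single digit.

7

Partial digits right→left: 6 8 5 4 8 4 3 6 7 9 7 3 2 8
Double every second digit counting from the check-digit position (so the 1st, 3rd, 5th, ... of the partial from the right).
  doubled (with −9 where >9): 3 1 7 6 5 5 4 → sum 31
  kept as-is: 8 4 4 6 9 3 8 → sum 42
Total = 31 + 42 = 73.
Check digit = (10 − (73 mod 10)) mod 10 = 7.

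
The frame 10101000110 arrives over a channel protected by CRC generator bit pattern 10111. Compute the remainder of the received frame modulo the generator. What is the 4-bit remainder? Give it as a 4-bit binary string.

0111

Modulo-2 division of 10101000110 by 10111:
  pos 0: 10101 XOR 10111 = 00010
  pos 3: 10000 XOR 10111 = 00111
  pos 5: 11111 XOR 10111 = 01000
  pos 6: 10000 XOR 10111 = 00111
Remainder = 0111 (nonzero — an error is detected).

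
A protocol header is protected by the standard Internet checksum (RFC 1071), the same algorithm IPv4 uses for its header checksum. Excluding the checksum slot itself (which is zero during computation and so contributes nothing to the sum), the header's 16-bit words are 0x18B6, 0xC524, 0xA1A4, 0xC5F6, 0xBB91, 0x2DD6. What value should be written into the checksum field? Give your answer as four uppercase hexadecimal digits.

D121

One's-complement addition (fold any carry out of bit 15 back into bit 0):
  0x18B6 + 0xC524 = 0x0DDDA
  0xDDDA + 0xA1A4 = 0x17F7E → wrap carry → 0x7F7F
  0x7F7F + 0xC5F6 = 0x14575 → wrap carry → 0x4576
  0x4576 + 0xBB91 = 0x10107 → wrap carry → 0x0108
  0x0108 + 0x2DD6 = 0x02EDE
One's-complement sum = 0x2EDE.
Checksum = ~0x2EDE & 0xFFFF = 0xD121.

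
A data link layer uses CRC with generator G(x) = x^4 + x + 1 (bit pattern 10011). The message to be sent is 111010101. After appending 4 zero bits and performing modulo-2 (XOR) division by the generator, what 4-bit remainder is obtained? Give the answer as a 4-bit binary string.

1100

Append 4 zeros: 1110101010000. Divide by 10011 (XOR where the leading bit is 1):
  pos 0: 11101 XOR 10011 = 01110
  pos 1: 11100 XOR 10011 = 01111
  pos 2: 11111 XOR 10011 = 01100
  pos 3: 11000 XOR 10011 = 01011
  pos 4: 10111 XOR 10011 = 00100
  pos 6: 10000 XOR 10011 = 00011
Remainder (last 4 bits) = 1100. This is the CRC / FCS.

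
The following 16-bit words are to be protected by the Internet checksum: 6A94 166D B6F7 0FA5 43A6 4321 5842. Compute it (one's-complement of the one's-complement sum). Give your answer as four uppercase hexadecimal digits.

D957

One's-complement addition (fold any carry out of bit 15 back into bit 0):
  0x6A94 + 0x166D = 0x08101
  0x8101 + 0xB6F7 = 0x137F8 → wrap carry → 0x37F9
  0x37F9 + 0x0FA5 = 0x0479E
  0x479E + 0x43A6 = 0x08B44
  0x8B44 + 0x4321 = 0x0CE65
  0xCE65 + 0x5842 = 0x126A7 → wrap carry → 0x26A8
One's-complement sum = 0x26A8.
Checksum = ~0x26A8 & 0xFFFF = 0xD957.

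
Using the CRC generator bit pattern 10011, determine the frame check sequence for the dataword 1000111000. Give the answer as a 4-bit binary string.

Append 4 zeros: 10001110000000. Divide by 10011 (XOR where the leading bit is 1):
  pos 0: 10001 XOR 10011 = 00010
  pos 3: 10110 XOR 10011 = 00101
  pos 5: 10100 XOR 10011 = 00111
  pos 7: 11100 XOR 10011 = 01111
  pos 8: 11110 XOR 10011 = 01101
  pos 9: 11010 XOR 10011 = 01001
Remainder (last 4 bits) = 1001. This is the CRC / FCS.

1001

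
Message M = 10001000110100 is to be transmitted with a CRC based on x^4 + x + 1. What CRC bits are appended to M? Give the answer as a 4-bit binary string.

Append 4 zeros: 100010001101000000. Divide by 10011 (XOR where the leading bit is 1):
  pos 0: 10001 XOR 10011 = 00010
  pos 3: 10000 XOR 10011 = 00011
  pos 6: 11110 XOR 10011 = 01101
  pos 7: 11011 XOR 10011 = 01000
  pos 8: 10000 XOR 10011 = 00011
  pos 11: 11000 XOR 10011 = 01011
  pos 12: 10110 XOR 10011 = 00101
Remainder (last 4 bits) = 1010. This is the CRC / FCS.

1010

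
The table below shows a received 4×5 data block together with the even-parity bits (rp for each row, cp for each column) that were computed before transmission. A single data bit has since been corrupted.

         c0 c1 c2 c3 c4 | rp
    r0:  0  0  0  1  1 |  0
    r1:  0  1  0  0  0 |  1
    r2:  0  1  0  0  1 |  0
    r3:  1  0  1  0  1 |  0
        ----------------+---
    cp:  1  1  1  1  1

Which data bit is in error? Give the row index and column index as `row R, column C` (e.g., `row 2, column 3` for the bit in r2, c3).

row 3, column 1

Recompute each row's even parity and compare to rp:
  r0: data parity 0, sent rp 0 → ok
  r1: data parity 1, sent rp 1 → ok
  r2: data parity 0, sent rp 0 → ok
  r3: data parity 1, sent rp 0 → mismatch
Recompute each column's even parity and compare to cp:
  c0: data parity 1, sent cp 1 → ok
  c1: data parity 0, sent cp 1 → mismatch
  c2: data parity 1, sent cp 1 → ok
  c3: data parity 1, sent cp 1 → ok
  c4: data parity 1, sent cp 1 → ok
Exactly one row (r3) and one column (c1) fail → the flipped bit is at their intersection.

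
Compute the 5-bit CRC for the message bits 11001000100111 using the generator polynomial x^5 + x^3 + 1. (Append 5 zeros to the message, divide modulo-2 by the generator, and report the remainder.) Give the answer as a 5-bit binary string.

00111

Append 5 zeros: 1100100010011100000. Divide by 101001 (XOR where the leading bit is 1):
  pos 0: 110010 XOR 101001 = 011011
  pos 1: 110110 XOR 101001 = 011111
  pos 2: 111110 XOR 101001 = 010111
  pos 3: 101111 XOR 101001 = 000110
  pos 6: 110001 XOR 101001 = 011000
  pos 7: 110001 XOR 101001 = 011000
  pos 8: 110001 XOR 101001 = 011000
  pos 9: 110000 XOR 101001 = 011001
  pos 10: 110010 XOR 101001 = 011011
  pos 11: 110110 XOR 101001 = 011111
  pos 12: 111110 XOR 101001 = 010111
  pos 13: 101110 XOR 101001 = 000111
Remainder (last 5 bits) = 00111. This is the CRC / FCS.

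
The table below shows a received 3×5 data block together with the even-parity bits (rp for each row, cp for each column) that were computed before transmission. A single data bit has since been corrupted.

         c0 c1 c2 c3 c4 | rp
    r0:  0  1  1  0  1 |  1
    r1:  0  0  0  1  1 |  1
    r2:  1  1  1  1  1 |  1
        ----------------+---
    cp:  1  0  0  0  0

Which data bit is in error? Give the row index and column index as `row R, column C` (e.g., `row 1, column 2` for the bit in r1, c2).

row 1, column 4

Recompute each row's even parity and compare to rp:
  r0: data parity 1, sent rp 1 → ok
  r1: data parity 0, sent rp 1 → mismatch
  r2: data parity 1, sent rp 1 → ok
Recompute each column's even parity and compare to cp:
  c0: data parity 1, sent cp 1 → ok
  c1: data parity 0, sent cp 0 → ok
  c2: data parity 0, sent cp 0 → ok
  c3: data parity 0, sent cp 0 → ok
  c4: data parity 1, sent cp 0 → mismatch
Exactly one row (r1) and one column (c4) fail → the flipped bit is at their intersection.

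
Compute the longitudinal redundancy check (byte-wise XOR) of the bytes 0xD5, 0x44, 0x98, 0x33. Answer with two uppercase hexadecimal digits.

3A

XOR the bytes together:
  start with 0xD5
  0xD5 ⊕ 0x44 = 0x91
  0x91 ⊕ 0x98 = 0x09
  0x09 ⊕ 0x33 = 0x3A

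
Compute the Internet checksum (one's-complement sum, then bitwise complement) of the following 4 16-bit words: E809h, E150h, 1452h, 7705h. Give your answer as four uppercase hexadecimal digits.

One's-complement addition (fold any carry out of bit 15 back into bit 0):
  0xE809 + 0xE150 = 0x1C959 → wrap carry → 0xC95A
  0xC95A + 0x1452 = 0x0DDAC
  0xDDAC + 0x7705 = 0x154B1 → wrap carry → 0x54B2
One's-complement sum = 0x54B2.
Checksum = ~0x54B2 & 0xFFFF = 0xAB4D.

AB4D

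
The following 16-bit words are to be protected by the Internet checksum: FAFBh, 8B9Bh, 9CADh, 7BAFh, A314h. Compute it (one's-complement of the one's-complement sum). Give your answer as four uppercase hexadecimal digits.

BDF6

One's-complement addition (fold any carry out of bit 15 back into bit 0):
  0xFAFB + 0x8B9B = 0x18696 → wrap carry → 0x8697
  0x8697 + 0x9CAD = 0x12344 → wrap carry → 0x2345
  0x2345 + 0x7BAF = 0x09EF4
  0x9EF4 + 0xA314 = 0x14208 → wrap carry → 0x4209
One's-complement sum = 0x4209.
Checksum = ~0x4209 & 0xFFFF = 0xBDF6.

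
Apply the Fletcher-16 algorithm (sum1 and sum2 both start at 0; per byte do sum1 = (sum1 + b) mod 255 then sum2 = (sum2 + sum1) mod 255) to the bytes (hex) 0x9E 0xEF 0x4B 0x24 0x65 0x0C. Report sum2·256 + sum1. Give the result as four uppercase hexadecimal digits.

Running sums (mod 255):
  after byte 0 (0x9E): sum1=158, sum2=158
  after byte 1 (0xEF): sum1=142, sum2=45
  after byte 2 (0x4B): sum1=217, sum2=7
  after byte 3 (0x24): sum1=253, sum2=5
  after byte 4 (0x65): sum1=99, sum2=104
  after byte 5 (0x0C): sum1=111, sum2=215
Checksum = sum2·256 + sum1 = 215·256 + 111 = 55151 = 0xD76F.

D76F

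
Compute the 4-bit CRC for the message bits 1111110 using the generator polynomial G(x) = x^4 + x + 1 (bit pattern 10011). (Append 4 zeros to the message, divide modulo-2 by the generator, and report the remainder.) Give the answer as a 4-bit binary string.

Append 4 zeros: 11111100000. Divide by 10011 (XOR where the leading bit is 1):
  pos 0: 11111 XOR 10011 = 01100
  pos 1: 11001 XOR 10011 = 01010
  pos 2: 10100 XOR 10011 = 00111
  pos 4: 11100 XOR 10011 = 01111
  pos 5: 11110 XOR 10011 = 01101
  pos 6: 11010 XOR 10011 = 01001
Remainder (last 4 bits) = 1001. This is the CRC / FCS.

1001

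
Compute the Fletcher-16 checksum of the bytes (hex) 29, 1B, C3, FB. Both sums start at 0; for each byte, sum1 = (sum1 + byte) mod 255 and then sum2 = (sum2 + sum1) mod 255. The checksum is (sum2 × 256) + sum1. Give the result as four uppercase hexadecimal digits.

Running sums (mod 255):
  after byte 0 (29): sum1=41, sum2=41
  after byte 1 (1B): sum1=68, sum2=109
  after byte 2 (C3): sum1=8, sum2=117
  after byte 3 (FB): sum1=4, sum2=121
Checksum = sum2·256 + sum1 = 121·256 + 4 = 30980 = 0x7904.

7904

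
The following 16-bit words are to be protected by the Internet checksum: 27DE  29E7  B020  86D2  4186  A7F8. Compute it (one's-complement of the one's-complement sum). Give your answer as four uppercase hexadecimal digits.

8DC8

One's-complement addition (fold any carry out of bit 15 back into bit 0):
  0x27DE + 0x29E7 = 0x051C5
  0x51C5 + 0xB020 = 0x101E5 → wrap carry → 0x01E6
  0x01E6 + 0x86D2 = 0x088B8
  0x88B8 + 0x4186 = 0x0CA3E
  0xCA3E + 0xA7F8 = 0x17236 → wrap carry → 0x7237
One's-complement sum = 0x7237.
Checksum = ~0x7237 & 0xFFFF = 0x8DC8.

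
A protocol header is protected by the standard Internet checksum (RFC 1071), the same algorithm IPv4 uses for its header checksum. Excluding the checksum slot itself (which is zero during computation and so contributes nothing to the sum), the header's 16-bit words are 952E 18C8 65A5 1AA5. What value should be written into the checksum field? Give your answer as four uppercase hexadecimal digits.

D1BE

One's-complement addition (fold any carry out of bit 15 back into bit 0):
  0x952E + 0x18C8 = 0x0ADF6
  0xADF6 + 0x65A5 = 0x1139B → wrap carry → 0x139C
  0x139C + 0x1AA5 = 0x02E41
One's-complement sum = 0x2E41.
Checksum = ~0x2E41 & 0xFFFF = 0xD1BE.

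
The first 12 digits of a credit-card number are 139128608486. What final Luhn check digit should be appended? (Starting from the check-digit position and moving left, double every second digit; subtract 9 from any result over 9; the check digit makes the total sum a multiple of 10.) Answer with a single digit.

0

Partial digits right→left: 6 8 4 8 0 6 8 2 1 9 3 1
Double every second digit counting from the check-digit position (so the 1st, 3rd, 5th, ... of the partial from the right).
  doubled (with −9 where >9): 3 8 0 7 2 6 → sum 26
  kept as-is: 8 8 6 2 9 1 → sum 34
Total = 26 + 34 = 60.
Check digit = (10 − (60 mod 10)) mod 10 = 0.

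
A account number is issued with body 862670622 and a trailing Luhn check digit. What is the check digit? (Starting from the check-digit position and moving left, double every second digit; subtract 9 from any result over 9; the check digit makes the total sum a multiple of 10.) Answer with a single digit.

Partial digits right→left: 2 2 6 0 7 6 2 6 8
Double every second digit counting from the check-digit position (so the 1st, 3rd, 5th, ... of the partial from the right).
  doubled (with −9 where >9): 4 3 5 4 7 → sum 23
  kept as-is: 2 0 6 6 → sum 14
Total = 23 + 14 = 37.
Check digit = (10 − (37 mod 10)) mod 10 = 3.

3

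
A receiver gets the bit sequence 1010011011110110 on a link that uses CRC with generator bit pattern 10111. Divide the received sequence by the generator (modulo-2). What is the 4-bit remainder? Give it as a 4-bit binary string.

0000

Modulo-2 division of 1010011011110110 by 10111:
  pos 0: 10100 XOR 10111 = 00011
  pos 3: 11110 XOR 10111 = 01001
  pos 4: 10011 XOR 10111 = 00100
  pos 6: 10011 XOR 10111 = 00100
  pos 8: 10010 XOR 10111 = 00101
  pos 10: 10111 XOR 10111 = 00000
Remainder = 0000 (zero — the frame passes the CRC check).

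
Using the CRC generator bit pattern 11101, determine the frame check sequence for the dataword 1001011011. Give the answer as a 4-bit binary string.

Append 4 zeros: 10010110110000. Divide by 11101 (XOR where the leading bit is 1):
  pos 0: 10010 XOR 11101 = 01111
  pos 1: 11111 XOR 11101 = 00010
  pos 4: 10101 XOR 11101 = 01000
  pos 5: 10001 XOR 11101 = 01100
  pos 6: 11000 XOR 11101 = 00101
  pos 8: 10100 XOR 11101 = 01001
  pos 9: 10010 XOR 11101 = 01111
Remainder (last 4 bits) = 1111. This is the CRC / FCS.

1111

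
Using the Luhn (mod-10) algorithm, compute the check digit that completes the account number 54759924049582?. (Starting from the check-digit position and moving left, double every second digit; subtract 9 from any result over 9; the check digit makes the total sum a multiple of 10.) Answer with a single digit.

1

Partial digits right→left: 2 8 5 9 4 0 4 2 9 9 5 7 4 5
Double every second digit counting from the check-digit position (so the 1st, 3rd, 5th, ... of the partial from the right).
  doubled (with −9 where >9): 4 1 8 8 9 1 8 → sum 39
  kept as-is: 8 9 0 2 9 7 5 → sum 40
Total = 39 + 40 = 79.
Check digit = (10 − (79 mod 10)) mod 10 = 1.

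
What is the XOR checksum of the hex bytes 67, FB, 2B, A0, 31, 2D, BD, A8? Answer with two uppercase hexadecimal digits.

1E

XOR the bytes together:
  start with 0x67
  0x67 ⊕ 0xFB = 0x9C
  0x9C ⊕ 0x2B = 0xB7
  0xB7 ⊕ 0xA0 = 0x17
  0x17 ⊕ 0x31 = 0x26
  0x26 ⊕ 0x2D = 0x0B
  0x0B ⊕ 0xBD = 0xB6
  0xB6 ⊕ 0xA8 = 0x1E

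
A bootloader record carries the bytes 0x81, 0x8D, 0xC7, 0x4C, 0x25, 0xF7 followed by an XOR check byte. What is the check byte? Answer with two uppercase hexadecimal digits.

55

XOR the bytes together:
  start with 0x81
  0x81 ⊕ 0x8D = 0x0C
  0x0C ⊕ 0xC7 = 0xCB
  0xCB ⊕ 0x4C = 0x87
  0x87 ⊕ 0x25 = 0xA2
  0xA2 ⊕ 0xF7 = 0x55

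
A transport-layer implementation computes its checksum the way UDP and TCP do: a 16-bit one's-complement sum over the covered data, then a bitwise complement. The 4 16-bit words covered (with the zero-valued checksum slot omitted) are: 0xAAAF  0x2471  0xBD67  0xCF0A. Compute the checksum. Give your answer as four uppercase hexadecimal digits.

A46C

One's-complement addition (fold any carry out of bit 15 back into bit 0):
  0xAAAF + 0x2471 = 0x0CF20
  0xCF20 + 0xBD67 = 0x18C87 → wrap carry → 0x8C88
  0x8C88 + 0xCF0A = 0x15B92 → wrap carry → 0x5B93
One's-complement sum = 0x5B93.
Checksum = ~0x5B93 & 0xFFFF = 0xA46C.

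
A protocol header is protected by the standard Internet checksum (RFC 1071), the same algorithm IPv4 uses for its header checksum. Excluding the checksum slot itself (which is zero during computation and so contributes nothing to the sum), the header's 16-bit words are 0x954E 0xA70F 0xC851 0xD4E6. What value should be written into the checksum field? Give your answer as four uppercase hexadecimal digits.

One's-complement addition (fold any carry out of bit 15 back into bit 0):
  0x954E + 0xA70F = 0x13C5D → wrap carry → 0x3C5E
  0x3C5E + 0xC851 = 0x104AF → wrap carry → 0x04B0
  0x04B0 + 0xD4E6 = 0x0D996
One's-complement sum = 0xD996.
Checksum = ~0xD996 & 0xFFFF = 0x2669.

2669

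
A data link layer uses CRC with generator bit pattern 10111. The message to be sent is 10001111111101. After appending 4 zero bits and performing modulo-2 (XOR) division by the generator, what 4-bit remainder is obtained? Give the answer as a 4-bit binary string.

1001

Append 4 zeros: 100011111111010000. Divide by 10111 (XOR where the leading bit is 1):
  pos 0: 10001 XOR 10111 = 00110
  pos 2: 11011 XOR 10111 = 01100
  pos 3: 11001 XOR 10111 = 01110
  pos 4: 11101 XOR 10111 = 01010
  pos 5: 10101 XOR 10111 = 00010
  pos 8: 10110 XOR 10111 = 00001
  pos 12: 11000 XOR 10111 = 01111
  pos 13: 11110 XOR 10111 = 01001
Remainder (last 4 bits) = 1001. This is the CRC / FCS.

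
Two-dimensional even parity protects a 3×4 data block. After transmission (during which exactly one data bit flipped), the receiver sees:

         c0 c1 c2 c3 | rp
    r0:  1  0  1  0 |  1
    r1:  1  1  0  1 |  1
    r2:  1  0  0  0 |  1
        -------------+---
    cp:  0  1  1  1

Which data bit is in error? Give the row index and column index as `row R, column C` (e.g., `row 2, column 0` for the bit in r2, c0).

Recompute each row's even parity and compare to rp:
  r0: data parity 0, sent rp 1 → mismatch
  r1: data parity 1, sent rp 1 → ok
  r2: data parity 1, sent rp 1 → ok
Recompute each column's even parity and compare to cp:
  c0: data parity 1, sent cp 0 → mismatch
  c1: data parity 1, sent cp 1 → ok
  c2: data parity 1, sent cp 1 → ok
  c3: data parity 1, sent cp 1 → ok
Exactly one row (r0) and one column (c0) fail → the flipped bit is at their intersection.

row 0, column 0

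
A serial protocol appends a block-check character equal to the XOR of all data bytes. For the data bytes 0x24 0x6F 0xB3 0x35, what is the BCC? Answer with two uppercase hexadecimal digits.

XOR the bytes together:
  start with 0x24
  0x24 ⊕ 0x6F = 0x4B
  0x4B ⊕ 0xB3 = 0xF8
  0xF8 ⊕ 0x35 = 0xCD

CD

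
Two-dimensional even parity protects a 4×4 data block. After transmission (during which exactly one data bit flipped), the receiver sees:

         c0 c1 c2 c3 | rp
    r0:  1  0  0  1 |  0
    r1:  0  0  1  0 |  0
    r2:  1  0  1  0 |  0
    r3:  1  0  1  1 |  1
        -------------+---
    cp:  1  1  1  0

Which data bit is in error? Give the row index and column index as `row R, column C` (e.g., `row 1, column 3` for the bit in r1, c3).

Recompute each row's even parity and compare to rp:
  r0: data parity 0, sent rp 0 → ok
  r1: data parity 1, sent rp 0 → mismatch
  r2: data parity 0, sent rp 0 → ok
  r3: data parity 1, sent rp 1 → ok
Recompute each column's even parity and compare to cp:
  c0: data parity 1, sent cp 1 → ok
  c1: data parity 0, sent cp 1 → mismatch
  c2: data parity 1, sent cp 1 → ok
  c3: data parity 0, sent cp 0 → ok
Exactly one row (r1) and one column (c1) fail → the flipped bit is at their intersection.

row 1, column 1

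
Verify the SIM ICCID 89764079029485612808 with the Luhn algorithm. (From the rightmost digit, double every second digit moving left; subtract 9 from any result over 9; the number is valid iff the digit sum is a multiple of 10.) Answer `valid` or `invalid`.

valid

From the right, keep odd positions and double even positions (subtract 9 from any doubled value over 9):
  doubled (positions 2,4,...): 0 4 3 7 9 0 5 8 5 7 → sum 48
  kept (positions 1,3,...): 8 8 1 5 4 2 9 0 6 9 → sum 52
Total = 100.
100 mod 10 = 0, so the number is valid.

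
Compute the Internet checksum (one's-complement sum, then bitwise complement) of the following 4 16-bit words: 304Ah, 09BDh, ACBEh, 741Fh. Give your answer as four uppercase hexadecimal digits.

One's-complement addition (fold any carry out of bit 15 back into bit 0):
  0x304A + 0x09BD = 0x03A07
  0x3A07 + 0xACBE = 0x0E6C5
  0xE6C5 + 0x741F = 0x15AE4 → wrap carry → 0x5AE5
One's-complement sum = 0x5AE5.
Checksum = ~0x5AE5 & 0xFFFF = 0xA51A.

A51A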